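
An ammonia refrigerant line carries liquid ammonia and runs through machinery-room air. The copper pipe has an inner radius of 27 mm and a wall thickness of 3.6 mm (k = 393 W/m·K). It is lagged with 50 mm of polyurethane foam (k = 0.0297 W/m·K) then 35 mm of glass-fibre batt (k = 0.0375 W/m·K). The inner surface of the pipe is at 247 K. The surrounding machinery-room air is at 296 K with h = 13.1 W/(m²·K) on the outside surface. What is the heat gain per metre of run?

For a radial system each layer contributes R = ln(r_out/r_in)/(2πkL); films add R = 1/(hA).
R_copper pipe wall = ln(30.6/27)/(2π×393×1) = 5.069×10^-5 K/W
R_polyurethane foam = ln(80.6/30.6)/(2π×0.0297×1) = 5.19 K/W
R_glass-fibre batt = ln(115.6/80.6)/(2π×0.0375×1) = 1.531 K/W
R_outer film = 1/(h_o·2πr_oL) = 1/(13.1×2π×0.1156×1) = 0.1051 K/W
R_total = 6.826 K/W
Q = ΔT/R_total = 49/6.826

q′ ≈ 7.18 W/m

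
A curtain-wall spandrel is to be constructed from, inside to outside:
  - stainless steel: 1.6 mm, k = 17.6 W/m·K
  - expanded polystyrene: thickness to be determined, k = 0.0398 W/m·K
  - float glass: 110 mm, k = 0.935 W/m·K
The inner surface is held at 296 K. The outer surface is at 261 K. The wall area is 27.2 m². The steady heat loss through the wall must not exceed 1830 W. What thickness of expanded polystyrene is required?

Treating each layer as a thermal resistance in series:
R_stainless steel = L/(kA) = 0.0016/(17.6×27.2) = 3.342×10^-6 K/W
R_float glass = L/(kA) = 0.11/(0.935×27.2) = 0.004325 K/W
Sum of the known resistances R_other = 0.004329 K/W
Required total resistance R_tot = ΔT/Q_allow = 35/1830 = 0.01913 K/W
R_expanded polystyrene = R_tot − R_other = 0.0148 K/W
L = R·k·A = 0.0148×0.0398×27.2

L ≈ 16 mm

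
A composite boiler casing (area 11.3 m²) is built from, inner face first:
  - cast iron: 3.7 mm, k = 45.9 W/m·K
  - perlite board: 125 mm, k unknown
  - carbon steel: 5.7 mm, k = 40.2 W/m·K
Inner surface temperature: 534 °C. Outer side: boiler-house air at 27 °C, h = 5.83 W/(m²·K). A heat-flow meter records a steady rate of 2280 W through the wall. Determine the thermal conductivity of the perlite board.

Thermal resistances in series:
R_cast iron = L/(kA) = 0.0037/(45.9×11.3) = 7.134×10^-6 K/W
R_carbon steel = L/(kA) = 0.0057/(40.2×11.3) = 1.255×10^-5 K/W
R_outer film = 1/(h_o·A) = 1/(5.83×11.3) = 0.01518 K/W
Sum of known resistances R_other = 0.0152 K/W
Total R = ΔT/Q = 507/2280 = 0.2224 K/W
R_perlite board = R_total − R_other = 0.2072 K/W
k = L/(R·A) = 0.125/(0.2072×11.3)

k ≈ 0.0534 W/(m·K)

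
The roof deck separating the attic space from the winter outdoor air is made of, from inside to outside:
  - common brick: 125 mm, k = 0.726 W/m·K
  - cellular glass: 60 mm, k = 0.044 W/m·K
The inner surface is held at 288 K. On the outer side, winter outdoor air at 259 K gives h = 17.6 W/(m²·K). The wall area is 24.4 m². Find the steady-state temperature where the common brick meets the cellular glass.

T ≈ 285 K

Using the resistance-network approach (series):
R_common brick = L/(kA) = 0.125/(0.726×24.4) = 0.007056 K/W
R_cellular glass = L/(kA) = 0.06/(0.044×24.4) = 0.05589 K/W
R_outer film = 1/(h_o·A) = 1/(17.6×24.4) = 0.002329 K/W
R_total = 0.06527 K/W;  Q = ΔT/R_total = 29/0.06527 = 444.3 W
T_interface = T_inner − Q·ΣR(inner→interface) = 288 − 444×0.007056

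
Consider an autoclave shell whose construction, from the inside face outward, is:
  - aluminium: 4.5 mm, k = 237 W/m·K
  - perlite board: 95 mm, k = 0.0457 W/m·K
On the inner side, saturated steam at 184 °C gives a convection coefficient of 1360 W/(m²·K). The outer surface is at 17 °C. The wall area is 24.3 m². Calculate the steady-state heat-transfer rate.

Q ≈ 1950 W

Model the wall as resistances in series:
R_inner film = 1/(h_i·A) = 1/(1360×24.3) = 3.026×10^-5 K/W
R_aluminium = L/(kA) = 0.0045/(237×24.3) = 7.814×10^-7 K/W
R_perlite board = L/(kA) = 0.095/(0.0457×24.3) = 0.08555 K/W
R_total = 0.08558 K/W
Q = ΔT / R_total = 167 / 0.08558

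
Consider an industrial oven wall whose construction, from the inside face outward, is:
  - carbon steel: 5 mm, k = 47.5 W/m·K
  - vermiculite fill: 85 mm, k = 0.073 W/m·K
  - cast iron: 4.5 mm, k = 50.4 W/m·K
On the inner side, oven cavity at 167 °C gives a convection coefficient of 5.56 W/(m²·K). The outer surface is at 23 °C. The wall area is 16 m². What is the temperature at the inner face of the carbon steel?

Thermal resistances in series:
R_inner film = 1/(h_i·A) = 1/(5.56×16) = 0.01124 K/W
R_carbon steel = L/(kA) = 0.005/(47.5×16) = 6.579×10^-6 K/W
R_vermiculite fill = L/(kA) = 0.085/(0.073×16) = 0.07277 K/W
R_cast iron = L/(kA) = 0.0045/(50.4×16) = 5.58×10^-6 K/W
R_total = 0.08403 K/W;  Q = ΔT/R_total = 144/0.08403 = 1714 W
T_interface = T_inner − Q·ΣR(inner→interface) = 167 − 1710×0.01124

T ≈ 148 °C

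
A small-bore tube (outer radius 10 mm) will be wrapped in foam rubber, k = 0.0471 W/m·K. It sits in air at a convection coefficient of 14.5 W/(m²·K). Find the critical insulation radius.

For a cylinder r_cr = k/h = 0.0471/14.5
r_cr = 3.25 mm; since the bare radius (10 mm) is above r_cr, any added insulation will reduce heat loss.

r_cr ≈ 3.25 mm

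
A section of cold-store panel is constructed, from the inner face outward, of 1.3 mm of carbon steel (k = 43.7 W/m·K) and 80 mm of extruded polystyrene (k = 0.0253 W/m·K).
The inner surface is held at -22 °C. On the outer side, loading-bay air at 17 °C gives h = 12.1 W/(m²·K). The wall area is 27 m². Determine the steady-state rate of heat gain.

Series thermal resistances:
R_carbon steel = L/(kA) = 0.0013/(43.7×27) = 1.102×10^-6 K/W
R_extruded polystyrene = L/(kA) = 0.08/(0.0253×27) = 0.1171 K/W
R_outer film = 1/(h_o·A) = 1/(12.1×27) = 0.003061 K/W
R_total = 0.1202 K/W
Q = ΔT / R_total = 39 / 0.1202

Q ≈ 325 W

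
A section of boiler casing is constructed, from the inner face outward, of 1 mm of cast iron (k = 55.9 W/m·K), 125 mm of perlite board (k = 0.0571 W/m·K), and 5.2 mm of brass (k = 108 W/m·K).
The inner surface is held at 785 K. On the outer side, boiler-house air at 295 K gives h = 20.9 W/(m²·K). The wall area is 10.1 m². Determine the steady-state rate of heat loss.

Q ≈ 2210 W

Model the wall as resistances in series:
R_cast iron = L/(kA) = 0.001/(55.9×10.1) = 1.771×10^-6 K/W
R_perlite board = L/(kA) = 0.125/(0.0571×10.1) = 0.2167 K/W
R_brass = L/(kA) = 0.0052/(108×10.1) = 4.767×10^-6 K/W
R_outer film = 1/(h_o·A) = 1/(20.9×10.1) = 0.004737 K/W
R_total = 0.2215 K/W
Q = ΔT / R_total = 490 / 0.2215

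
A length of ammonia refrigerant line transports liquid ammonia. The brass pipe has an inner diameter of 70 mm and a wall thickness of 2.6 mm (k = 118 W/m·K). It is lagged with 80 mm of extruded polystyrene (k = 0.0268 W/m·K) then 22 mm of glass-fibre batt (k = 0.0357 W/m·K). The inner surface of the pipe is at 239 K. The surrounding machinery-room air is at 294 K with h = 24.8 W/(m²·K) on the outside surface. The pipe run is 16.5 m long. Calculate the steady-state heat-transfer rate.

Cylindrical conduction, so R = ln(r₂/r₁)/(2πkL) per layer, in series:
R_brass pipe wall = ln(37.6/35)/(2π×118×16.5) = 5.857×10^-6 K/W
R_extruded polystyrene = ln(117.6/37.6)/(2π×0.0268×16.5) = 0.4104 K/W
R_glass-fibre batt = ln(139.6/117.6)/(2π×0.0357×16.5) = 0.04634 K/W
R_outer film = 1/(h_o·2πr_oL) = 1/(24.8×2π×0.1396×16.5) = 0.002786 K/W
R_total = 0.4595 K/W
Q = ΔT/R_total = 55/0.4595

Q ≈ 120 W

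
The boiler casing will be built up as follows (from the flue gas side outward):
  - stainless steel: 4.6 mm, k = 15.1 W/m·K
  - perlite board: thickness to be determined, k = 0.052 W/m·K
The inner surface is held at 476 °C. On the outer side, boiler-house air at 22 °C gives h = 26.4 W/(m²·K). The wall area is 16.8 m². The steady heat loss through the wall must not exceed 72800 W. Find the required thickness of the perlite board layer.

Series thermal resistances:
R_stainless steel = L/(kA) = 0.0046/(15.1×16.8) = 1.813×10^-5 K/W
R_outer film = 1/(h_o·A) = 1/(26.4×16.8) = 0.002255 K/W
Sum of the known resistances R_other = 0.002273 K/W
Required total resistance R_tot = ΔT/Q_allow = 454/72800 = 0.006236 K/W
R_perlite board = R_tot − R_other = 0.003963 K/W
L = R·k·A = 0.003963×0.052×16.8

L ≈ 3.46 mm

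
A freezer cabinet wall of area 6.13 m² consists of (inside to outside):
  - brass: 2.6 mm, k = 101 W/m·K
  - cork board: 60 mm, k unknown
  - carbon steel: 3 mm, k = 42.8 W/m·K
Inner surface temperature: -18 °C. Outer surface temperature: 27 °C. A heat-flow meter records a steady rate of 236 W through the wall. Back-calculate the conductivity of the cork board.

Series thermal resistances:
R_brass = L/(kA) = 0.0026/(101×6.13) = 4.199×10^-6 K/W
R_carbon steel = L/(kA) = 0.003/(42.8×6.13) = 1.143×10^-5 K/W
Sum of known resistances R_other = 1.563×10^-5 K/W
Total R = ΔT/Q = 45/236 = 0.1907 K/W
R_cork board = R_total − R_other = 0.1907 K/W
k = L/(R·A) = 0.06/(0.1907×6.13)

k ≈ 0.0513 W/(m·K)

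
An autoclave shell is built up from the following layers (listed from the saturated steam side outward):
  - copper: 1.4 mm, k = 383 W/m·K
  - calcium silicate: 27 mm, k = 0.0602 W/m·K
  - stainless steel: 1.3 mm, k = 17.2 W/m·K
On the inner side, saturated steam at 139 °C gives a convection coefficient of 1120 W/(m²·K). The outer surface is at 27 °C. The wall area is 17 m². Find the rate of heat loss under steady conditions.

Model the wall as resistances in series:
R_inner film = 1/(h_i·A) = 1/(1120×17) = 5.252×10^-5 K/W
R_copper = L/(kA) = 0.0014/(383×17) = 2.15×10^-7 K/W
R_calcium silicate = L/(kA) = 0.027/(0.0602×17) = 0.02638 K/W
R_stainless steel = L/(kA) = 0.0013/(17.2×17) = 4.446×10^-6 K/W
R_total = 0.02644 K/W
Q = ΔT / R_total = 112 / 0.02644

Q ≈ 4240 W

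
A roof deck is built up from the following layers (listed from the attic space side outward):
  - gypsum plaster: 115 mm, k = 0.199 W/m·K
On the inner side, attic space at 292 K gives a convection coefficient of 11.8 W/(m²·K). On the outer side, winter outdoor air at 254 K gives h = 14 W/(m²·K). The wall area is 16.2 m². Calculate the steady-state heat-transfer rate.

Q ≈ 839 W

Using the resistance-network approach (series):
R_inner film = 1/(h_i·A) = 1/(11.8×16.2) = 0.005231 K/W
R_gypsum plaster = L/(kA) = 0.115/(0.199×16.2) = 0.03567 K/W
R_outer film = 1/(h_o·A) = 1/(14×16.2) = 0.004409 K/W
R_total = 0.04531 K/W
Q = ΔT / R_total = 38 / 0.04531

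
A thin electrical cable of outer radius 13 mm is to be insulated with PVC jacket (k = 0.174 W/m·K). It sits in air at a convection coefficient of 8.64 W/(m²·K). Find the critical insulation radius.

For a cylinder r_cr = k/h = 0.174/8.64
r_cr = 20.1 mm; since the bare radius (13 mm) is below r_cr, adding a thin layer of insulation will *increase* heat loss.

r_cr ≈ 20.1 mm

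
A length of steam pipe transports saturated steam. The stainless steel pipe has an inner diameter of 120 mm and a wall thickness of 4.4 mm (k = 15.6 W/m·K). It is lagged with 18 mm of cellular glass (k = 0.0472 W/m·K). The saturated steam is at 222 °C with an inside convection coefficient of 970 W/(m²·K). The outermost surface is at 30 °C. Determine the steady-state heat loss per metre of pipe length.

q′ ≈ 230 W/m

Radial resistances (cylindrical: R_cond = ln(r_o/r_i)/(2πkL), R_conv = 1/(h·2πrL)):
R_inner film = 1/(h_i·2πr₁L) = 1/(970×2π×0.06×1) = 0.002735 K/W
R_stainless steel pipe wall = ln(64.4/60)/(2π×15.6×1) = 7.22×10^-4 K/W
R_cellular glass = ln(82.4/64.4)/(2π×0.0472×1) = 0.8311 K/W
R_total = 0.8345 K/W
Q = ΔT/R_total = 192/0.8345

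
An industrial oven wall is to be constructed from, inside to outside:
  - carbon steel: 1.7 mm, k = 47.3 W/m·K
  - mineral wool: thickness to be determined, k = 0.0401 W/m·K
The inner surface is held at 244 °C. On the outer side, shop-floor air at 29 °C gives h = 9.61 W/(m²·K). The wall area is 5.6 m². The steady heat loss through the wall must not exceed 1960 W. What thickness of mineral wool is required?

L ≈ 20.5 mm

Treating each layer as a thermal resistance in series:
R_carbon steel = L/(kA) = 0.0017/(47.3×5.6) = 6.418×10^-6 K/W
R_outer film = 1/(h_o·A) = 1/(9.61×5.6) = 0.01858 K/W
Sum of the known resistances R_other = 0.01859 K/W
Required total resistance R_tot = ΔT/Q_allow = 215/1960 = 0.1097 K/W
R_mineral wool = R_tot − R_other = 0.09111 K/W
L = R·k·A = 0.09111×0.0401×5.6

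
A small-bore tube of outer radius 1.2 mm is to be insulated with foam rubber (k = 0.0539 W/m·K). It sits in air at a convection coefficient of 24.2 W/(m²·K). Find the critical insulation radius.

r_cr ≈ 2.23 mm

For a cylinder r_cr = k/h = 0.0539/24.2
r_cr = 2.23 mm; since the bare radius (1.2 mm) is below r_cr, adding a thin layer of insulation will *increase* heat loss.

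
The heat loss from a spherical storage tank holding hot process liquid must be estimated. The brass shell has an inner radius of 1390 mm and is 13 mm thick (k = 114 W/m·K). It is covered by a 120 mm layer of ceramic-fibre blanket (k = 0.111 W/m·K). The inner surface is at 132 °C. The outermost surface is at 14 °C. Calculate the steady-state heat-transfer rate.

Spherical conduction: R = (1/r_in − 1/r_out)/(4πk) per layer; series-sum.
R_brass shell = (1/1.39 − 1/1.403)/(4π×114) = 4.653×10^-6 K/W
R_ceramic-fibre blanket = (1/1.403 − 1/1.523)/(4π×0.111) = 0.04026 K/W
R_total = 0.04027 K/W
Q = ΔT/R_total = 118/0.04027

Q ≈ 2930 W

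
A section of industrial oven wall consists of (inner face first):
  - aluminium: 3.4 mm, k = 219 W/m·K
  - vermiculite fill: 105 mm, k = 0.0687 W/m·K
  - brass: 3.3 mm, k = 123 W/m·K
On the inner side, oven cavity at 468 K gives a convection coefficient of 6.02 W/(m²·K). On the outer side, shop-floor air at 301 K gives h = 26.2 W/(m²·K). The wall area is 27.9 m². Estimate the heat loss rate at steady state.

Treating each layer as a thermal resistance in series:
R_inner film = 1/(h_i·A) = 1/(6.02×27.9) = 0.005954 K/W
R_aluminium = L/(kA) = 0.0034/(219×27.9) = 5.565×10^-7 K/W
R_vermiculite fill = L/(kA) = 0.105/(0.0687×27.9) = 0.05478 K/W
R_brass = L/(kA) = 0.0033/(123×27.9) = 9.616×10^-7 K/W
R_outer film = 1/(h_o·A) = 1/(26.2×27.9) = 0.001368 K/W
R_total = 0.0621 K/W
Q = ΔT / R_total = 167 / 0.0621

Q ≈ 2690 W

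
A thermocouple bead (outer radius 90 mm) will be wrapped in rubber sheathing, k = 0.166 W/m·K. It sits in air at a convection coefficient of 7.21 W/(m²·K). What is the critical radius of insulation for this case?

r_cr ≈ 46 mm

For a sphere r_cr = 2k/h = 2×0.166/7.21
r_cr = 46 mm; since the bare radius (90 mm) is above r_cr, any added insulation will reduce heat loss.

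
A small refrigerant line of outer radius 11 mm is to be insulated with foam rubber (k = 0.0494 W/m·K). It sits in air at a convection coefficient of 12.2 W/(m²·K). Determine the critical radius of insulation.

For a cylinder r_cr = k/h = 0.0494/12.2
r_cr = 4.05 mm; since the bare radius (11 mm) is above r_cr, any added insulation will reduce heat loss.

r_cr ≈ 4.05 mm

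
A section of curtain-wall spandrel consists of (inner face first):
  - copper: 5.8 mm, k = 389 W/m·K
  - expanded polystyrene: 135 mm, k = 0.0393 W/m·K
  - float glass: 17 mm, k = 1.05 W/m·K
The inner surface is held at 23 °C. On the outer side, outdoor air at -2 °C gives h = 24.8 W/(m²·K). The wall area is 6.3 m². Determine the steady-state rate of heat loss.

Thermal resistances in series:
R_copper = L/(kA) = 0.0058/(389×6.3) = 2.367×10^-6 K/W
R_expanded polystyrene = L/(kA) = 0.135/(0.0393×6.3) = 0.5453 K/W
R_float glass = L/(kA) = 0.017/(1.05×6.3) = 0.00257 K/W
R_outer film = 1/(h_o·A) = 1/(24.8×6.3) = 0.0064 K/W
R_total = 0.5542 K/W
Q = ΔT / R_total = 25 / 0.5542

Q ≈ 45.1 W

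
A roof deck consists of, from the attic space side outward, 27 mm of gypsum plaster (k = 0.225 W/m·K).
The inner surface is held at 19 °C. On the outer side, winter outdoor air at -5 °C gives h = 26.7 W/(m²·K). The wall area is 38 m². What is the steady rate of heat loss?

Q ≈ 5790 W

Using the resistance-network approach (series):
R_gypsum plaster = L/(kA) = 0.027/(0.225×38) = 0.003158 K/W
R_outer film = 1/(h_o·A) = 1/(26.7×38) = 9.856×10^-4 K/W
R_total = 0.004144 K/W
Q = ΔT / R_total = 24 / 0.004144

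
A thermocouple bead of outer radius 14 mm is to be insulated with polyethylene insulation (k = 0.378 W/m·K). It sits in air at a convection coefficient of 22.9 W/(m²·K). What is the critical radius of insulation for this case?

r_cr ≈ 33 mm

For a sphere r_cr = 2k/h = 2×0.378/22.9
r_cr = 33 mm; since the bare radius (14 mm) is below r_cr, adding a thin layer of insulation will *increase* heat loss.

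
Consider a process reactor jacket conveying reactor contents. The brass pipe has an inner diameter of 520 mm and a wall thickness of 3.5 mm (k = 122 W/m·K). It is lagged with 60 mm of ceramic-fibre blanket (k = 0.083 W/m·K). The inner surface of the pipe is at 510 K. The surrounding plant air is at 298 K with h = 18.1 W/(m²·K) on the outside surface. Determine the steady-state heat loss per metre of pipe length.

For a radial system each layer contributes R = ln(r_out/r_in)/(2πkL); films add R = 1/(hA).
R_brass pipe wall = ln(263.5/260)/(2π×122×1) = 1.744×10^-5 K/W
R_ceramic-fibre blanket = ln(323.5/263.5)/(2π×0.083×1) = 0.3934 K/W
R_outer film = 1/(h_o·2πr_oL) = 1/(18.1×2π×0.3235×1) = 0.02718 K/W
R_total = 0.4206 K/W
Q = ΔT/R_total = 212/0.4206

q′ ≈ 504 W/m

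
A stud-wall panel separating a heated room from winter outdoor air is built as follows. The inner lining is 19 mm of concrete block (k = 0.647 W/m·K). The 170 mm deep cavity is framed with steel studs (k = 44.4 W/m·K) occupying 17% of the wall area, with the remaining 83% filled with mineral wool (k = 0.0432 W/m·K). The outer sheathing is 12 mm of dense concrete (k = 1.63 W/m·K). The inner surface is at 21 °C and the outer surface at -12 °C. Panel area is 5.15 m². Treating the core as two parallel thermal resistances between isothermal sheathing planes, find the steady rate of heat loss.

Sheathing layers in series; stud and cavity paths in parallel between them.
R_inner = 0.019/(0.647×5.15) = 0.005702 K/W
R_stud  = 0.17/(44.4×0.17×5.15) = 0.004373 K/W
R_cav   = 0.17/(0.0432×0.83×5.15) = 0.9206 K/W
1/R_core = 1/R_stud + 1/R_cav → R_core = 0.004353 K/W
R_outer = 0.012/(1.63×5.15) = 0.00143 K/W
R_total = 0.01148 K/W
Q = ΔT/R_total = 33/0.01148

Q ≈ 2870 W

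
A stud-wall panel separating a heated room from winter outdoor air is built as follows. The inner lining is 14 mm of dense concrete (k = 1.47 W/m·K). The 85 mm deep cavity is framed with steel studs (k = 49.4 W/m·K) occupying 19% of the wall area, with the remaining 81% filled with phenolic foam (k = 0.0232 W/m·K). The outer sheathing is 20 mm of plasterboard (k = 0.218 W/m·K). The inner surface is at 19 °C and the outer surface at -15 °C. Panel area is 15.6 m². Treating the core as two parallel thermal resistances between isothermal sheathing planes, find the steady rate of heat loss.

Q ≈ 4810 W

Sheathing layers in series; stud and cavity paths in parallel between them.
R_inner = 0.014/(1.47×15.6) = 6.105×10^-4 K/W
R_stud  = 0.085/(49.4×0.19×15.6) = 5.805×10^-4 K/W
R_cav   = 0.085/(0.0232×0.81×15.6) = 0.2899 K/W
1/R_core = 1/R_stud + 1/R_cav → R_core = 5.794×10^-4 K/W
R_outer = 0.02/(0.218×15.6) = 0.005881 K/W
R_total = 0.007071 K/W
Q = ΔT/R_total = 34/0.007071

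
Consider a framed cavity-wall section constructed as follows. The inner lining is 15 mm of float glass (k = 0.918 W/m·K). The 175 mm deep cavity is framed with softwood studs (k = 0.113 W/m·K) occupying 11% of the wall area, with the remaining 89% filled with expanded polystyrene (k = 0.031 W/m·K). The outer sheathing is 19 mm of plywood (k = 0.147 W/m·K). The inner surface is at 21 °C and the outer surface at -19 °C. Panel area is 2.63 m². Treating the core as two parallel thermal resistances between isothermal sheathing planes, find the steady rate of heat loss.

Q ≈ 23.3 W

Sheathing layers in series; stud and cavity paths in parallel between them.
R_inner = 0.015/(0.918×2.63) = 0.006213 K/W
R_stud  = 0.175/(0.113×0.11×2.63) = 5.353 K/W
R_cav   = 0.175/(0.031×0.89×2.63) = 2.412 K/W
1/R_core = 1/R_stud + 1/R_cav → R_core = 1.663 K/W
R_outer = 0.019/(0.147×2.63) = 0.04915 K/W
R_total = 1.718 K/W
Q = ΔT/R_total = 40/1.718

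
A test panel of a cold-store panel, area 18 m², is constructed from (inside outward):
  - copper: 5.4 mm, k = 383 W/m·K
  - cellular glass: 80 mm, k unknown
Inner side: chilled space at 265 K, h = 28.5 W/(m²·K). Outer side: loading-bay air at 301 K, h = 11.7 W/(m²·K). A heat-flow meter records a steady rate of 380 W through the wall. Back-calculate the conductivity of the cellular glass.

Series thermal resistances:
R_inner film = 1/(h_i·A) = 1/(28.5×18) = 0.001949 K/W
R_copper = L/(kA) = 0.0054/(383×18) = 7.833×10^-7 K/W
R_outer film = 1/(h_o·A) = 1/(11.7×18) = 0.004748 K/W
Sum of known resistances R_other = 0.006698 K/W
Total R = ΔT/Q = 36/380 = 0.09474 K/W
R_cellular glass = R_total − R_other = 0.08804 K/W
k = L/(R·A) = 0.08/(0.08804×18)

k ≈ 0.0505 W/(m·K)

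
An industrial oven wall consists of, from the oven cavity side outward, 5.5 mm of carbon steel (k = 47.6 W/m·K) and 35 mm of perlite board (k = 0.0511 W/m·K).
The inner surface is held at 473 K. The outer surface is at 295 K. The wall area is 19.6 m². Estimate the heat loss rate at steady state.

Q ≈ 5090 W

Model the wall as resistances in series:
R_carbon steel = L/(kA) = 0.0055/(47.6×19.6) = 5.895×10^-6 K/W
R_perlite board = L/(kA) = 0.035/(0.0511×19.6) = 0.03495 K/W
R_total = 0.03495 K/W
Q = ΔT / R_total = 178 / 0.03495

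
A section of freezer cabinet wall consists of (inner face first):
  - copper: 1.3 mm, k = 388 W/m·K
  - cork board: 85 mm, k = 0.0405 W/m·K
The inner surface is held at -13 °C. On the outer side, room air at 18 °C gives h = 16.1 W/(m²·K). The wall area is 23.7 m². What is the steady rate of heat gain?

Q ≈ 340 W

Using the resistance-network approach (series):
R_copper = L/(kA) = 0.0013/(388×23.7) = 1.414×10^-7 K/W
R_cork board = L/(kA) = 0.085/(0.0405×23.7) = 0.08856 K/W
R_outer film = 1/(h_o·A) = 1/(16.1×23.7) = 0.002621 K/W
R_total = 0.09118 K/W
Q = ΔT / R_total = 31 / 0.09118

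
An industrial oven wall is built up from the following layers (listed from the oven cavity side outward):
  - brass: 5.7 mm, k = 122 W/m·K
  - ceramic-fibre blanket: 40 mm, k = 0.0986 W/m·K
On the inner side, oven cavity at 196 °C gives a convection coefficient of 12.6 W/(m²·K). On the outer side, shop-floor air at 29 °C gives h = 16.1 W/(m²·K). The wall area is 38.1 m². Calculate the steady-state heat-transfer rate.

Q ≈ 11600 W

Thermal resistances in series:
R_inner film = 1/(h_i·A) = 1/(12.6×38.1) = 0.002083 K/W
R_brass = L/(kA) = 0.0057/(122×38.1) = 1.226×10^-6 K/W
R_ceramic-fibre blanket = L/(kA) = 0.04/(0.0986×38.1) = 0.01065 K/W
R_outer film = 1/(h_o·A) = 1/(16.1×38.1) = 0.00163 K/W
R_total = 0.01436 K/W
Q = ΔT / R_total = 167 / 0.01436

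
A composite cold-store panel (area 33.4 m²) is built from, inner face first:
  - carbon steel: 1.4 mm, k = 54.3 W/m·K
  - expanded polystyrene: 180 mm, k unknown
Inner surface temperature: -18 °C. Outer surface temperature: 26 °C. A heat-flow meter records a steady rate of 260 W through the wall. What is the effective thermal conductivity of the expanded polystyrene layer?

k ≈ 0.0318 W/(m·K)

Series thermal resistances:
R_carbon steel = L/(kA) = 0.0014/(54.3×33.4) = 7.719×10^-7 K/W
Sum of known resistances R_other = 7.719×10^-7 K/W
Total R = ΔT/Q = 44/260 = 0.1692 K/W
R_expanded polystyrene = R_total − R_other = 0.1692 K/W
k = L/(R·A) = 0.18/(0.1692×33.4)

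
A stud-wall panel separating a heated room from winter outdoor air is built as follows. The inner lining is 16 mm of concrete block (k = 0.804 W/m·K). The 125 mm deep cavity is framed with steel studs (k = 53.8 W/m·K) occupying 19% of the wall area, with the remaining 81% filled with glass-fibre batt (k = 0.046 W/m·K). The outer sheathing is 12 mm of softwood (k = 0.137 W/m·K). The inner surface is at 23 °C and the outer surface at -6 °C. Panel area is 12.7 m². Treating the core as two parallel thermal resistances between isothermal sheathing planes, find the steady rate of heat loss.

Q ≈ 3080 W

Sheathing layers in series; stud and cavity paths in parallel between them.
R_inner = 0.016/(0.804×12.7) = 0.001567 K/W
R_stud  = 0.125/(53.8×0.19×12.7) = 9.629×10^-4 K/W
R_cav   = 0.125/(0.046×0.81×12.7) = 0.2642 K/W
1/R_core = 1/R_stud + 1/R_cav → R_core = 9.594×10^-4 K/W
R_outer = 0.012/(0.137×12.7) = 0.006897 K/W
R_total = 0.009423 K/W
Q = ΔT/R_total = 29/0.009423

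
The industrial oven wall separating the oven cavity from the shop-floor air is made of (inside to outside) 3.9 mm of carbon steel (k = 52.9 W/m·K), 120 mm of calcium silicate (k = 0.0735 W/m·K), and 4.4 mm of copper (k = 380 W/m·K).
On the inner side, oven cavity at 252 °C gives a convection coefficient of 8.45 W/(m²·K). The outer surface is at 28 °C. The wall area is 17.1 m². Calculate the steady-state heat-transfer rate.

Q ≈ 2190 W

Using the resistance-network approach (series):
R_inner film = 1/(h_i·A) = 1/(8.45×17.1) = 0.006921 K/W
R_carbon steel = L/(kA) = 0.0039/(52.9×17.1) = 4.311×10^-6 K/W
R_calcium silicate = L/(kA) = 0.12/(0.0735×17.1) = 0.09548 K/W
R_copper = L/(kA) = 0.0044/(380×17.1) = 6.771×10^-7 K/W
R_total = 0.1024 K/W
Q = ΔT / R_total = 224 / 0.1024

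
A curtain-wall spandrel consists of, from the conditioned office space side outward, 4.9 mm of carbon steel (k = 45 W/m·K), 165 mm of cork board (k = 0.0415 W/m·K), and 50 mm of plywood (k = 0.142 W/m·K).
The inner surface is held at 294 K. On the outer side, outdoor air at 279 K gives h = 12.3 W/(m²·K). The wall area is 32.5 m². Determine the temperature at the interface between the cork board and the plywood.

Series thermal resistances:
R_carbon steel = L/(kA) = 0.0049/(45×32.5) = 3.35×10^-6 K/W
R_cork board = L/(kA) = 0.165/(0.0415×32.5) = 0.1223 K/W
R_plywood = L/(kA) = 0.05/(0.142×32.5) = 0.01083 K/W
R_outer film = 1/(h_o·A) = 1/(12.3×32.5) = 0.002502 K/W
R_total = 0.1357 K/W;  Q = ΔT/R_total = 15/0.1357 = 110.6 W
T_interface = T_inner − Q·ΣR(inner→interface) = 294 − 111×0.1223

T ≈ 280 K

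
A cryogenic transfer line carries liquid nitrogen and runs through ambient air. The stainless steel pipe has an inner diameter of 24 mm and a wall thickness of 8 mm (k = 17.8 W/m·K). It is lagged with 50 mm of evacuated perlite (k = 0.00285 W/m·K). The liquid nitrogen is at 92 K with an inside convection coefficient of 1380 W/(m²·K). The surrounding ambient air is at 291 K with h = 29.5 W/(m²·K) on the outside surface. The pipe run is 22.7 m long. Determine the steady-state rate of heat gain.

Q ≈ 64.5 W

Per-layer cylindrical resistances, series-summed:
R_inner film = 1/(h_i·2πr₁L) = 1/(1380×2π×0.012×22.7) = 4.234×10^-4 K/W
R_stainless steel pipe wall = ln(20/12)/(2π×17.8×22.7) = 2.012×10^-4 K/W
R_evacuated perlite = ln(70/20)/(2π×0.00285×22.7) = 3.082 K/W
R_outer film = 1/(h_o·2πr_oL) = 1/(29.5×2π×0.07×22.7) = 0.003395 K/W
R_total = 3.086 K/W
Q = ΔT/R_total = 199/3.086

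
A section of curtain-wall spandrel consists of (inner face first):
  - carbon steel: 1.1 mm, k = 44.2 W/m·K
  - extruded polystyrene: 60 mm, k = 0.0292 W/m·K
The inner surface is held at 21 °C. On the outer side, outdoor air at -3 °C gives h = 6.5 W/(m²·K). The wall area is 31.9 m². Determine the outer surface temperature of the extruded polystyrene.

T ≈ -1.33 °C

Series thermal resistances:
R_carbon steel = L/(kA) = 0.0011/(44.2×31.9) = 7.802×10^-7 K/W
R_extruded polystyrene = L/(kA) = 0.06/(0.0292×31.9) = 0.06441 K/W
R_outer film = 1/(h_o·A) = 1/(6.5×31.9) = 0.004823 K/W
R_total = 0.06924 K/W;  Q = ΔT/R_total = 24/0.06924 = 346.6 W
T_interface = T_inner − Q·ΣR(inner→interface) = 21 − 347×0.06441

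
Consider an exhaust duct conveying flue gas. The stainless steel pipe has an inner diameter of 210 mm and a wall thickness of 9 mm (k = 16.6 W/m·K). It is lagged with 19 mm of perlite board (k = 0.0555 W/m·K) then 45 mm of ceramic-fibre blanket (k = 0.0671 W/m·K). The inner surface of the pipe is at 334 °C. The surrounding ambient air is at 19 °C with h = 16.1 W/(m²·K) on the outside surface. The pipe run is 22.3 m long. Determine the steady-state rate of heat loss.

Q ≈ 5900 W

For a radial system each layer contributes R = ln(r_out/r_in)/(2πkL); films add R = 1/(hA).
R_stainless steel pipe wall = ln(114/105)/(2π×16.6×22.3) = 3.536×10^-5 K/W
R_perlite board = ln(133/114)/(2π×0.0555×22.3) = 0.01982 K/W
R_ceramic-fibre blanket = ln(178/133)/(2π×0.0671×22.3) = 0.031 K/W
R_outer film = 1/(h_o·2πr_oL) = 1/(16.1×2π×0.178×22.3) = 0.00249 K/W
R_total = 0.05335 K/W
Q = ΔT/R_total = 315/0.05335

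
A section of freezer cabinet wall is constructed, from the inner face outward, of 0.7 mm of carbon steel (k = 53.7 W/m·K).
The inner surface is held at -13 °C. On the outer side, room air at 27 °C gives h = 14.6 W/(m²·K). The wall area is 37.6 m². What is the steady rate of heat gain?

Q ≈ 22000 W

Series thermal resistances:
R_carbon steel = L/(kA) = 0.0007/(53.7×37.6) = 3.467×10^-7 K/W
R_outer film = 1/(h_o·A) = 1/(14.6×37.6) = 0.001822 K/W
R_total = 0.001822 K/W
Q = ΔT / R_total = 40 / 0.001822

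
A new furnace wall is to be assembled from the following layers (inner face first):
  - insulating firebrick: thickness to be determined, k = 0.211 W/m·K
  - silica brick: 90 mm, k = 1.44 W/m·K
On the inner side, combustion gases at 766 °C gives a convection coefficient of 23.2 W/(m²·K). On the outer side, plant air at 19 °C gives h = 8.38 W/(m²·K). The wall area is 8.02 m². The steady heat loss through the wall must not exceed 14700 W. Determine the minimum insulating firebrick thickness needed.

L ≈ 38.5 mm

Using the resistance-network approach (series):
R_inner film = 1/(h_i·A) = 1/(23.2×8.02) = 0.005374 K/W
R_silica brick = L/(kA) = 0.09/(1.44×8.02) = 0.007793 K/W
R_outer film = 1/(h_o·A) = 1/(8.38×8.02) = 0.01488 K/W
Sum of the known resistances R_other = 0.02805 K/W
Required total resistance R_tot = ΔT/Q_allow = 747/14700 = 0.05082 K/W
R_insulating firebrick = R_tot − R_other = 0.02277 K/W
L = R·k·A = 0.02277×0.211×8.02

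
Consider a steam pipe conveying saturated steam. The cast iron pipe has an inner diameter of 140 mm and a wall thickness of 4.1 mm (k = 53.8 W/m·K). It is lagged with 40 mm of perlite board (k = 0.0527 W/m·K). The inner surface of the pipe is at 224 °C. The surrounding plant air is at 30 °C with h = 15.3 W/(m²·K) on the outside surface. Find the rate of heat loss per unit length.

Radial resistances (cylindrical: R_cond = ln(r_o/r_i)/(2πkL), R_conv = 1/(h·2πrL)):
R_cast iron pipe wall = ln(74.1/70)/(2π×53.8×1) = 1.684×10^-4 K/W
R_perlite board = ln(114.1/74.1)/(2π×0.0527×1) = 1.304 K/W
R_outer film = 1/(h_o·2πr_oL) = 1/(15.3×2π×0.1141×1) = 0.09117 K/W
R_total = 1.395 K/W
Q = ΔT/R_total = 194/1.395

q′ ≈ 139 W/m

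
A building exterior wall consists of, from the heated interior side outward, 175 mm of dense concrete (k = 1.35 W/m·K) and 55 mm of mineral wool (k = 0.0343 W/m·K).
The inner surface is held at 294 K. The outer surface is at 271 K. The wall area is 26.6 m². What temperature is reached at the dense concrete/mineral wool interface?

T ≈ 292 K

Series thermal resistances:
R_dense concrete = L/(kA) = 0.175/(1.35×26.6) = 0.004873 K/W
R_mineral wool = L/(kA) = 0.055/(0.0343×26.6) = 0.06028 K/W
R_total = 0.06516 K/W;  Q = ΔT/R_total = 23/0.06516 = 353 W
T_interface = T_inner − Q·ΣR(inner→interface) = 294 − 353×0.004873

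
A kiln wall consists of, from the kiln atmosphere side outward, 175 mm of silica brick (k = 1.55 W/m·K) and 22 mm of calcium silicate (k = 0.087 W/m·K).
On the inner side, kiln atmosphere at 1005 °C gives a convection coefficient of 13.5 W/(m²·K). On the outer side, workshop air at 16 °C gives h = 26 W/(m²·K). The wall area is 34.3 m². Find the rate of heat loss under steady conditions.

Q ≈ 70900 W

Model the wall as resistances in series:
R_inner film = 1/(h_i·A) = 1/(13.5×34.3) = 0.00216 K/W
R_silica brick = L/(kA) = 0.175/(1.55×34.3) = 0.003292 K/W
R_calcium silicate = L/(kA) = 0.022/(0.087×34.3) = 0.007372 K/W
R_outer film = 1/(h_o·A) = 1/(26×34.3) = 0.001121 K/W
R_total = 0.01394 K/W
Q = ΔT / R_total = 989 / 0.01394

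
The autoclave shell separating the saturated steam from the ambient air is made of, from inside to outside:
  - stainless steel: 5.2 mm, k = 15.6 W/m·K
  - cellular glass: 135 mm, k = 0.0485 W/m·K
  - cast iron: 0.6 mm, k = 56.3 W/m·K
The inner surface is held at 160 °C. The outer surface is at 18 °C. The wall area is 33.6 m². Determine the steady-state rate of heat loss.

Using the resistance-network approach (series):
R_stainless steel = L/(kA) = 0.0052/(15.6×33.6) = 9.921×10^-6 K/W
R_cellular glass = L/(kA) = 0.135/(0.0485×33.6) = 0.08284 K/W
R_cast iron = L/(kA) = 0.0006/(56.3×33.6) = 3.172×10^-7 K/W
R_total = 0.08285 K/W
Q = ΔT / R_total = 142 / 0.08285

Q ≈ 1710 W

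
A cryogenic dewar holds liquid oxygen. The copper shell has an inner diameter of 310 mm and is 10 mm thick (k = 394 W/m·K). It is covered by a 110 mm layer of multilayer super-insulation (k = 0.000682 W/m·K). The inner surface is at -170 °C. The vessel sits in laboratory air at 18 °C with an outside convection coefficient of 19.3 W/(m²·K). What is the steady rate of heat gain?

For a spherical shell R = (1/r₁ − 1/r₂)/(4πk); film R = 1/(h·4πr²). In series:
R_copper shell = (1/0.155 − 1/0.165)/(4π×394) = 7.897×10^-5 K/W
R_multilayer super-insulation = (1/0.165 − 1/0.275)/(4π×0.000682) = 282.9 K/W
R_outer film = 1/(h·4πr_o²) = 1/(19.3×4π×0.275²) = 0.05452 K/W
R_total = 282.9 K/W
Q = ΔT/R_total = 188/282.9

Q ≈ 0.664 W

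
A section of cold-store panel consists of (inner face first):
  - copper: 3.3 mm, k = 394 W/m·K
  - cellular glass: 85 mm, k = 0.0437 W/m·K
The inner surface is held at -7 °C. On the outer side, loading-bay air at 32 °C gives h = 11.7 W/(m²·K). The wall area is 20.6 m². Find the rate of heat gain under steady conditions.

Model the wall as resistances in series:
R_copper = L/(kA) = 0.0033/(394×20.6) = 4.066×10^-7 K/W
R_cellular glass = L/(kA) = 0.085/(0.0437×20.6) = 0.09442 K/W
R_outer film = 1/(h_o·A) = 1/(11.7×20.6) = 0.004149 K/W
R_total = 0.09857 K/W
Q = ΔT / R_total = 39 / 0.09857

Q ≈ 396 W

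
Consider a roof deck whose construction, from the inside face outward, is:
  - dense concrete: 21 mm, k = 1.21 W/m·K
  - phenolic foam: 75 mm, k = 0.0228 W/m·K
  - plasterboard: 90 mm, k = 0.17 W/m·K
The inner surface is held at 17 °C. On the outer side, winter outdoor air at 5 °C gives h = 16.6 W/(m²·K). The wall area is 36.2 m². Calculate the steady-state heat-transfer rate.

Model the wall as resistances in series:
R_dense concrete = L/(kA) = 0.021/(1.21×36.2) = 4.794×10^-4 K/W
R_phenolic foam = L/(kA) = 0.075/(0.0228×36.2) = 0.09087 K/W
R_plasterboard = L/(kA) = 0.09/(0.17×36.2) = 0.01462 K/W
R_outer film = 1/(h_o·A) = 1/(16.6×36.2) = 0.001664 K/W
R_total = 0.1076 K/W
Q = ΔT / R_total = 12 / 0.1076

Q ≈ 111 W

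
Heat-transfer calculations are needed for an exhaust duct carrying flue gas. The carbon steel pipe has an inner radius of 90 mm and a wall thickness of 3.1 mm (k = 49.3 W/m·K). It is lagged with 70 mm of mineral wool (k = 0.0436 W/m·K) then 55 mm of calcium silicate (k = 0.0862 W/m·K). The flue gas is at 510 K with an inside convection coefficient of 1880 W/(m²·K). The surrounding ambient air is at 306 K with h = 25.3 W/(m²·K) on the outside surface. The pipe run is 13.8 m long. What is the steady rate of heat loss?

Q ≈ 1080 W

Cylindrical conduction, so R = ln(r₂/r₁)/(2πkL) per layer, in series:
R_inner film = 1/(h_i·2πr₁L) = 1/(1880×2π×0.09×13.8) = 6.816×10^-5 K/W
R_carbon steel pipe wall = ln(93.1/90)/(2π×49.3×13.8) = 7.922×10^-6 K/W
R_mineral wool = ln(163.1/93.1)/(2π×0.0436×13.8) = 0.1483 K/W
R_calcium silicate = ln(218.1/163.1)/(2π×0.0862×13.8) = 0.03888 K/W
R_outer film = 1/(h_o·2πr_oL) = 1/(25.3×2π×0.2181×13.8) = 0.00209 K/W
R_total = 0.1894 K/W
Q = ΔT/R_total = 204/0.1894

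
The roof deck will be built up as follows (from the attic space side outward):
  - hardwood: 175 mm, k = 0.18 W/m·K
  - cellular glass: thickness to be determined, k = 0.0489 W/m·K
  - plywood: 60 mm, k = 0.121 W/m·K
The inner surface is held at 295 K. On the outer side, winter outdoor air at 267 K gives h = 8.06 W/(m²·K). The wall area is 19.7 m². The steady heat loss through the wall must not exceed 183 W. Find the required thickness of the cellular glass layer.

L ≈ 69.5 mm

Using the resistance-network approach (series):
R_hardwood = L/(kA) = 0.175/(0.18×19.7) = 0.04935 K/W
R_plywood = L/(kA) = 0.06/(0.121×19.7) = 0.02517 K/W
R_outer film = 1/(h_o·A) = 1/(8.06×19.7) = 0.006298 K/W
Sum of the known resistances R_other = 0.08082 K/W
Required total resistance R_tot = ΔT/Q_allow = 28/183 = 0.153 K/W
R_cellular glass = R_tot − R_other = 0.07219 K/W
L = R·k·A = 0.07219×0.0489×19.7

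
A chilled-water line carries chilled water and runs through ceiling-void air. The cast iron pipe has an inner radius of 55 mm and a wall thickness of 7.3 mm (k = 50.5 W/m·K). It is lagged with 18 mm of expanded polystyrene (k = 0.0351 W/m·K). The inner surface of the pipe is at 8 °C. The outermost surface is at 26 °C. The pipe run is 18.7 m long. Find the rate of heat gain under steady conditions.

For a radial system each layer contributes R = ln(r_out/r_in)/(2πkL); films add R = 1/(hA).
R_cast iron pipe wall = ln(62.3/55)/(2π×50.5×18.7) = 2.1×10^-5 K/W
R_expanded polystyrene = ln(80.3/62.3)/(2π×0.0351×18.7) = 0.06154 K/W
R_total = 0.06156 K/W
Q = ΔT/R_total = 18/0.06156

Q ≈ 292 W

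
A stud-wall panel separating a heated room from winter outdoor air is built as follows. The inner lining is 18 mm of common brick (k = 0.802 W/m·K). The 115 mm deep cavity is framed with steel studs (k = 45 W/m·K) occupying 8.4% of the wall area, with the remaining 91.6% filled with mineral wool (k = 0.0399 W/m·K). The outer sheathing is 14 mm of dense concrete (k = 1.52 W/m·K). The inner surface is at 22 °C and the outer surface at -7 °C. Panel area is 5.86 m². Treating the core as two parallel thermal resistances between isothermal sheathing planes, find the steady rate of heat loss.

Sheathing layers in series; stud and cavity paths in parallel between them.
R_inner = 0.018/(0.802×5.86) = 0.00383 K/W
R_stud  = 0.115/(45×0.084×5.86) = 0.005192 K/W
R_cav   = 0.115/(0.0399×0.916×5.86) = 0.5369 K/W
1/R_core = 1/R_stud + 1/R_cav → R_core = 0.005142 K/W
R_outer = 0.014/(1.52×5.86) = 0.001572 K/W
R_total = 0.01054 K/W
Q = ΔT/R_total = 29/0.01054

Q ≈ 2750 W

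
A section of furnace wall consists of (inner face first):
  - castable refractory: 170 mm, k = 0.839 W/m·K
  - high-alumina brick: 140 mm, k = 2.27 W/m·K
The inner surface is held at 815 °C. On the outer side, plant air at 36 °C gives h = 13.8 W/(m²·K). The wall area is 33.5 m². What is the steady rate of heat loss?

Q ≈ 77500 W

Using the resistance-network approach (series):
R_castable refractory = L/(kA) = 0.17/(0.839×33.5) = 0.006048 K/W
R_high-alumina brick = L/(kA) = 0.14/(2.27×33.5) = 0.001841 K/W
R_outer film = 1/(h_o·A) = 1/(13.8×33.5) = 0.002163 K/W
R_total = 0.01005 K/W
Q = ΔT / R_total = 779 / 0.01005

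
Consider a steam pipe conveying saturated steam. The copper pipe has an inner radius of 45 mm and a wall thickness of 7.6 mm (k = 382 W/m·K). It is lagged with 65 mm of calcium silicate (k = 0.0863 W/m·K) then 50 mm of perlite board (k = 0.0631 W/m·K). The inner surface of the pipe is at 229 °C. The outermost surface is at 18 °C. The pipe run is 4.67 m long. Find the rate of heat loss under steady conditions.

Q ≈ 414 W

Treating each annulus and film as a series resistance:
R_copper pipe wall = ln(52.6/45)/(2π×382×4.67) = 1.392×10^-5 K/W
R_calcium silicate = ln(117.6/52.6)/(2π×0.0863×4.67) = 0.3177 K/W
R_perlite board = ln(167.6/117.6)/(2π×0.0631×4.67) = 0.1914 K/W
R_total = 0.5091 K/W
Q = ΔT/R_total = 211/0.5091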